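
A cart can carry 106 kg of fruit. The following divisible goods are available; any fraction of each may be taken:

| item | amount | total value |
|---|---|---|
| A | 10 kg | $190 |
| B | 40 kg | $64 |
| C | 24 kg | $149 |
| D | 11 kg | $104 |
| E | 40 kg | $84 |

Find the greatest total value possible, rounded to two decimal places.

Take in order of value per unit:
- A (190/10 per unit): all 10 → value 190, running total 190.00
- D (104/11 per unit): all 11 → value 104, running total 294.00
- C (149/24 per unit): all 24 → value 149, running total 443.00
- E (84/40 per unit): all 40 → value 84, running total 527.00
- B (64/40 per unit): 21 of 40 → value 21×64/40 = 33.6000, running total 560.60
Total 560.60.

560.60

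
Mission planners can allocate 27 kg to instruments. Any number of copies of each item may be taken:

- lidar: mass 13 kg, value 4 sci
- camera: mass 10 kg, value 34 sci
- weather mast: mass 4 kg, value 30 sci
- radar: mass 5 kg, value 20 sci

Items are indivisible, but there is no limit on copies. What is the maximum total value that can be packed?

180 sci

Best value-per-unit is weather mast at 30/4, and filling with it alone uses mass 6×4=24. No mix of the others beats 6×30 = 180.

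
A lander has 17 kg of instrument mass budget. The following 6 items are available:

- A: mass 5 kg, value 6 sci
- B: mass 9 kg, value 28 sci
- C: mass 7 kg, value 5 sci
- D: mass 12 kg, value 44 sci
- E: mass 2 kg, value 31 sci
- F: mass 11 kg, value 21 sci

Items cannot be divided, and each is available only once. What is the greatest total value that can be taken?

Check high-value combinations within 17 kg:
- D+E: mass 12+2=14, value 44+31=75
- A+B+E: mass 5+9+2=16, value 6+28+31=65
- B+E: mass 9+2=11, value 28+31=59
- E+F: mass 2+11=13, value 31+21=52
Best: 75 sci.

75 sci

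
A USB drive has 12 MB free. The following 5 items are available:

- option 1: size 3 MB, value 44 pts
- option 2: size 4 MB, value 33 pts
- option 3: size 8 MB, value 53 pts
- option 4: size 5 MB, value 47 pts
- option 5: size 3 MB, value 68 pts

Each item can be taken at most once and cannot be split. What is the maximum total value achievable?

This is a 0/1 knapsack; check combinations near the capacity.
- option 1+option 4+option 5: size 3+5+3=11, value 44+47+68=159
- option 2+option 4+option 5: size 4+5+3=12, value 33+47+68=148
- option 1+option 2+option 5: size 3+4+3=10, value 44+33+68=145
- option 1+option 2+option 4: size 3+4+5=12, value 44+33+47=124
- option 3+option 5: size 8+3=11, value 53+68=121
Best: 159 pts.

159 pts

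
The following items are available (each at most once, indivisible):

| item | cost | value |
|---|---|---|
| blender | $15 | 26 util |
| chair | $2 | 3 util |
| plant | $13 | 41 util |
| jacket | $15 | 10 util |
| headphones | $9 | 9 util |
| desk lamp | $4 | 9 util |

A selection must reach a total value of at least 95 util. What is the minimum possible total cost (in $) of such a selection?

56

Subsets with value ≥ 95, sorted by total cost:
- blender+plant+jacket+headphones+desk lamp: cost 56, value 95
- blender+chair+plant+jacket+headphones+desk lamp: cost 58, value 98
Minimum cost: 56 $.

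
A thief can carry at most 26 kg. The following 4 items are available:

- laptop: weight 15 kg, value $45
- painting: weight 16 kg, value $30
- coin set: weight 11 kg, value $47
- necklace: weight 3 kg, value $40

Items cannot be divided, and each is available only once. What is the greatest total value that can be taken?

$92

Check high-value combinations within 26 kg:
- laptop+coin set: weight 15+11=26, value 45+47=92
- coin set+necklace: weight 11+3=14, value 47+40=87
- laptop+necklace: weight 15+3=18, value 45+40=85
Best: $92.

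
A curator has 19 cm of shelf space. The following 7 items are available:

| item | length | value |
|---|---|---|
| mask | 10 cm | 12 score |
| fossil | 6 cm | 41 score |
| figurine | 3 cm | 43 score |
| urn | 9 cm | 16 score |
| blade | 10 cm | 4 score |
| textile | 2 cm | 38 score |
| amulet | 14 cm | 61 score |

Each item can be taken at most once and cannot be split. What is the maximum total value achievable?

This is a 0/1 knapsack; check combinations near the capacity.
- figurine+textile+amulet: length 3+2+14=19, value 43+38+61=142
- fossil+figurine+textile: length 6+3+2=11, value 41+43+38=122
- figurine+amulet: length 3+14=17, value 43+61=104
- fossil+figurine+urn: length 6+3+9=18, value 41+43+16=100
- textile+amulet: length 2+14=16, value 38+61=99
Best: 142 score.

142 score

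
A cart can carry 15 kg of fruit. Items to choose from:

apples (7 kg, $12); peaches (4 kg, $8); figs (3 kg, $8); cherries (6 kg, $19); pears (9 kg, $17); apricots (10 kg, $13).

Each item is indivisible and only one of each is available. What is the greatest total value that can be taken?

$36

Check high-value combinations within 15 kg:
- cherries+pears: weight 6+9=15, value 19+17=36
- peaches+figs+cherries: weight 4+3+6=13, value 8+8+19=35
- apples+cherries: weight 7+6=13, value 12+19=31
- apples+peaches+figs: weight 7+4+3=14, value 12+8+8=28
Best: $36.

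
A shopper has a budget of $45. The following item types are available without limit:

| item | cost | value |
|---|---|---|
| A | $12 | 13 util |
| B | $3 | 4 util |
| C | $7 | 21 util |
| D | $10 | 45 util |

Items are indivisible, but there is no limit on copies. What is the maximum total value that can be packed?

Best value-per-unit is D at 45/10; filling with it alone gives 4×45 = 180.
Optimal mix: 1×B + 4×D → cost 43, value 184.

184 util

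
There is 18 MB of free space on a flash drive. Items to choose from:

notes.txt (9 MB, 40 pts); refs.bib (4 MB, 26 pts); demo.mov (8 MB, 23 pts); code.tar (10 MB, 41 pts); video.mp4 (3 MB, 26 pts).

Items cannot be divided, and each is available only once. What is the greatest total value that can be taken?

Check high-value combinations within 18 MB:
- refs.bib+code.tar+video.mp4: size 4+10+3=17, value 26+41+26=93
- notes.txt+refs.bib+video.mp4: size 9+4+3=16, value 40+26+26=92
- refs.bib+demo.mov+video.mp4: size 4+8+3=15, value 26+23+26=75
- code.tar+video.mp4: size 10+3=13, value 41+26=67
Best: 93 pts.

93 pts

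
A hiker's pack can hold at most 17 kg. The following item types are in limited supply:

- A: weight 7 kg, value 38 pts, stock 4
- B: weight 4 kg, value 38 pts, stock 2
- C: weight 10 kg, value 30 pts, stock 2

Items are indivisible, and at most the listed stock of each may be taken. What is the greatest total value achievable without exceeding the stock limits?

114 pts

Top feasible selections:
- 1×A + 2×B: weight 15, value 114
- 2×B: weight 8, value 76
Best: 114 pts.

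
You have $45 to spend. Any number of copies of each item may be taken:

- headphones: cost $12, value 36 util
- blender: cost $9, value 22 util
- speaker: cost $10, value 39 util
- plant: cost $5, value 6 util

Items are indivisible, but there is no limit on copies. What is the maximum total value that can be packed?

162 util

Best value-per-unit is speaker at 39/10; filling with it alone gives 4×39 = 156.
Optimal mix: 4×speaker + 1×plant → cost 45, value 162.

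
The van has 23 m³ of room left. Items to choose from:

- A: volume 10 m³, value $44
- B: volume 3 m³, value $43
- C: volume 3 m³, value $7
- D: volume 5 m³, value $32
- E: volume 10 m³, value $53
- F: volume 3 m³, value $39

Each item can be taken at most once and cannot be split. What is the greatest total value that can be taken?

$167

Check high-value combinations within 23 m³:
- B+D+E+F: volume 3+5+10+3=21, value 43+32+53+39=167
- A+B+D+F: volume 10+3+5+3=21, value 44+43+32+39=158
- B+C+E+F: volume 3+3+10+3=19, value 43+7+53+39=142
Best: $167.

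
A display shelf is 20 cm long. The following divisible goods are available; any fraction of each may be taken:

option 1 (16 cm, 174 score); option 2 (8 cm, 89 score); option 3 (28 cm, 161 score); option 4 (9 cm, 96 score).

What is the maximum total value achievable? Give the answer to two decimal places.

Take in order of value per unit:
- option 2 (89/8 per unit): all 8 → value 89, running total 89.00
- option 1 (174/16 per unit): 12 of 16 → value 12×174/16 = 130.5000, running total 219.50
Total 219.50.

219.50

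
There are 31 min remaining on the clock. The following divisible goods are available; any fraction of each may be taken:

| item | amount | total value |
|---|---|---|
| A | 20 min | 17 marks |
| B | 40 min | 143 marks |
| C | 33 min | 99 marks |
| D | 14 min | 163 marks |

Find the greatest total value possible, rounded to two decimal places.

Take in order of value per unit:
- D (163/14 per unit): all 14 → value 163, running total 163.00
- B (143/40 per unit): 17 of 40 → value 17×143/40 = 60.7750, running total 223.78
Total 223.78.

223.78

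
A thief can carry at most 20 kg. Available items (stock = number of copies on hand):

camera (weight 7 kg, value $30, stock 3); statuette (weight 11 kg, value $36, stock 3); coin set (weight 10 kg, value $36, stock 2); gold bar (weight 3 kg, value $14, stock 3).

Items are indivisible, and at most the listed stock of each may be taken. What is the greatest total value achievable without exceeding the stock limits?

Best selections within weight 20 and stock limits:
- 2×camera + 2×gold bar: weight 20, value 88
- 1×camera + 1×coin set + 1×gold bar: weight 20, value 80
Best: $88.

$88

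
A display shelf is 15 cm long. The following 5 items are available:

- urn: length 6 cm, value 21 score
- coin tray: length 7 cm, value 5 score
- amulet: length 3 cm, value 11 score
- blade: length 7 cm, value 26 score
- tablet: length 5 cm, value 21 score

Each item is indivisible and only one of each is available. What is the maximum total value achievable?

Check high-value combinations within 15 cm:
- amulet+blade+tablet: length 3+7+5=15, value 11+26+21=58
- urn+amulet+tablet: length 6+3+5=14, value 21+11+21=53
- blade+tablet: length 7+5=12, value 26+21=47
- urn+blade: length 6+7=13, value 21+26=47
- urn+tablet: length 6+5=11, value 21+21=42
Best: 58 score.

58 score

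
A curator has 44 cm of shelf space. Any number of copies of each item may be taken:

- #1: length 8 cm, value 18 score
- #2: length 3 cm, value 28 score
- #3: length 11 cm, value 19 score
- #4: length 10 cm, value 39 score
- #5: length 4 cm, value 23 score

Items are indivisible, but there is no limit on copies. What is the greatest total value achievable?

Best value-per-unit is #2 at 28/3, and filling with it alone uses length 14×3=42. No mix of the others beats 14×28 = 392.

392 score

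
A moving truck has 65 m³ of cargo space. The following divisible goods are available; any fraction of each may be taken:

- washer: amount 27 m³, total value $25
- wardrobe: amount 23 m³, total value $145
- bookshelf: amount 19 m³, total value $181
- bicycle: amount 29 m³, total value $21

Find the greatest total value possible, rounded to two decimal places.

347.30

Take in order of value per unit:
- bookshelf (181/19 per unit): all 19 → value 181, running total 181.00
- wardrobe (145/23 per unit): all 23 → value 145, running total 326.00
- washer (25/27 per unit): 23 of 27 → value 23×25/27 = 21.2963, running total 347.30
Total 347.30.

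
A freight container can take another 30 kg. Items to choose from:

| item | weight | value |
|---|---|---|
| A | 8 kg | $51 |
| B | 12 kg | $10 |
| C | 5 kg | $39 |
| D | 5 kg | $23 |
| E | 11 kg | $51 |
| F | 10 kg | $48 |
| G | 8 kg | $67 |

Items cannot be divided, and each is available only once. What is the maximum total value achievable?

Check high-value combinations within 30 kg:
- A+C+D+G: weight 8+5+5+8=26, value 51+39+23+67=180
- C+D+E+G: weight 5+5+11+8=29, value 39+23+51+67=180
- C+D+F+G: weight 5+5+10+8=28, value 39+23+48+67=177
Best: $180.

$180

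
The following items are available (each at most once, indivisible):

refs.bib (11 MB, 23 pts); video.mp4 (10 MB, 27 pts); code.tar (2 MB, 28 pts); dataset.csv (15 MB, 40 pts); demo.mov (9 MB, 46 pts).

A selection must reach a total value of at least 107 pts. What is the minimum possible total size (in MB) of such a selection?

26

Subsets with value ≥ 107, sorted by total size:
- code.tar+dataset.csv+demo.mov: size 26, value 114
- refs.bib+video.mp4+code.tar+demo.mov: size 32, value 124
Minimum size: 26 MB.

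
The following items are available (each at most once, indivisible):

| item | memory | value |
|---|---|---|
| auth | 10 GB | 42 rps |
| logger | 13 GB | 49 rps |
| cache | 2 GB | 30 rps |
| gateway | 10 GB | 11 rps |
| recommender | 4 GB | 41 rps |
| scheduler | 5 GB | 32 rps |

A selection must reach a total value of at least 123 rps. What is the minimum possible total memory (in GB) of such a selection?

Subsets with value ≥ 123, sorted by total memory:
- auth+cache+recommender+scheduler: memory 21, value 145
- logger+cache+recommender+scheduler: memory 24, value 152
Minimum memory: 21 GB.

21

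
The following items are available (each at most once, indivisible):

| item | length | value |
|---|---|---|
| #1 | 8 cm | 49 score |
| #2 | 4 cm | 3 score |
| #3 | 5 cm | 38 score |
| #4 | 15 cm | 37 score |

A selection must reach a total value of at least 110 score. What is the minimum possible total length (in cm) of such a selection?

28

Subsets with value ≥ 110, sorted by total length:
- #1+#3+#4: length 28, value 124
- #1+#2+#3+#4: length 32, value 127
Minimum length: 28 cm.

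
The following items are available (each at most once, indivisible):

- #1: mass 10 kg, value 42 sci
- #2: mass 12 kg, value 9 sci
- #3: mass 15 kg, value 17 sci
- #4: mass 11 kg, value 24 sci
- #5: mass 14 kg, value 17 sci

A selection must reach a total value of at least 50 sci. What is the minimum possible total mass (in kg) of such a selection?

21

Subsets with value ≥ 50, sorted by total mass:
- #1+#4: mass 21, value 66
- #1+#2: mass 22, value 51
- #1+#5: mass 24, value 59
- #1+#3: mass 25, value 59
Minimum mass: 21 kg.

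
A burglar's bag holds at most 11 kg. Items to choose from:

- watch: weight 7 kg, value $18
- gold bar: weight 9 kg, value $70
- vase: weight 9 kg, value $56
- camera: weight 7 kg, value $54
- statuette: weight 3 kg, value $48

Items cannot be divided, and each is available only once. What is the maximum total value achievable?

Check high-value combinations within 11 kg:
- camera+statuette: weight 7+3=10, value 54+48=102
- gold bar: weight 9, value 70
- watch+statuette: weight 7+3=10, value 18+48=66
- vase: weight 9, value 56
Best: $102.

$102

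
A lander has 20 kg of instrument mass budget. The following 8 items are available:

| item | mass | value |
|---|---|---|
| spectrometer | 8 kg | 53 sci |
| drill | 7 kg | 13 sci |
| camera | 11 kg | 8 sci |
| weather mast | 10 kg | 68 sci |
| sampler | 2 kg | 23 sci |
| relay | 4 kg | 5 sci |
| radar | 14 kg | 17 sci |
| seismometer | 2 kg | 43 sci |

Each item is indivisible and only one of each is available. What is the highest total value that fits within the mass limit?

This is a 0/1 knapsack; check combinations near the capacity.
- spectrometer+weather mast+seismometer: mass 8+10+2=20, value 53+68+43=164
- spectrometer+weather mast+sampler: mass 8+10+2=20, value 53+68+23=144
- weather mast+sampler+relay+seismometer: mass 10+2+4+2=18, value 68+23+5+43=139
- weather mast+sampler+seismometer: mass 10+2+2=14, value 68+23+43=134
Best: 164 sci.

164 sci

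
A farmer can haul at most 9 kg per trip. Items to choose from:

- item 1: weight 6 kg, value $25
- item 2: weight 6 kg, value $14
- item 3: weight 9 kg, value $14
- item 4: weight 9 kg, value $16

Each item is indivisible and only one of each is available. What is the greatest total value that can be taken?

Check high-value combinations within 9 kg:
- item 1: weight 6, value 25
- item 4: weight 9, value 16
- item 2: weight 6, value 14
Best: $25.

$25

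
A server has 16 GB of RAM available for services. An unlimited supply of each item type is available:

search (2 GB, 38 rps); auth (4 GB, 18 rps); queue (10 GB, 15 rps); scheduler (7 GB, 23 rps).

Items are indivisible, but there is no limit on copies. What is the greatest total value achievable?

304 rps

Best value-per-unit is search at 38/2, and filling with it alone uses memory 8×2=16. No mix of the others beats 8×38 = 304.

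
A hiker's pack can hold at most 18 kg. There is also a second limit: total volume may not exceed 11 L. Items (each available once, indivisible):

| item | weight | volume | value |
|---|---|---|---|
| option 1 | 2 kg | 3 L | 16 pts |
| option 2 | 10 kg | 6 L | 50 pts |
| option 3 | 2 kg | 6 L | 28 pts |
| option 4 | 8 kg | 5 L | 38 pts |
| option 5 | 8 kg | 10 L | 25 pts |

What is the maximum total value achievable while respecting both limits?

Feasible sets respecting both limits:
- option 2+option 4: weight 18, volume 11, value 88
- option 1+option 2: weight 12, volume 9, value 66
- option 3+option 4: weight 10, volume 11, value 66
Best: 88 pts.

88 pts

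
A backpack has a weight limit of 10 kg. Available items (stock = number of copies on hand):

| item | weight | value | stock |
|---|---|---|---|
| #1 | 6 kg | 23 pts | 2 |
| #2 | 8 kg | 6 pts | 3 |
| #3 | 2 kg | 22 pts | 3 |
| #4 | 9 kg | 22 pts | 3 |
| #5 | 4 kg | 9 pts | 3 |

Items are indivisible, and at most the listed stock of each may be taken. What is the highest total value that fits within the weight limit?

75 pts

Top feasible selections:
- 3×#3 + 1×#5: weight 10, value 75
- 1×#1 + 2×#3: weight 10, value 67
Best: 75 pts.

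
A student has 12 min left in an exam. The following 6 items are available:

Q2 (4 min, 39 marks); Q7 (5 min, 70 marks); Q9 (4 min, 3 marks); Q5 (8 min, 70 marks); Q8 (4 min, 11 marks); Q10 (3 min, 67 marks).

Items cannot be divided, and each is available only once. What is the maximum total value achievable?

176 marks

Check high-value combinations within 12 min:
- Q2+Q7+Q10: time 4+5+3=12, value 39+70+67=176
- Q7+Q8+Q10: time 5+4+3=12, value 70+11+67=148
- Q7+Q9+Q10: time 5+4+3=12, value 70+3+67=140
- Q7+Q10: time 5+3=8, value 70+67=137
- Q5+Q10: time 8+3=11, value 70+67=137
Best: 176 marks.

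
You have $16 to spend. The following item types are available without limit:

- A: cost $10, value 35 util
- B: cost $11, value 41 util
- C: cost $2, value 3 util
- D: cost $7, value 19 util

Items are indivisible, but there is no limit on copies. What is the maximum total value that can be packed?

47 util

Best value-per-unit is B at 41/11; filling with it alone gives 1×41 = 41.
Optimal mix: 1×B + 2×C → cost 15, value 47.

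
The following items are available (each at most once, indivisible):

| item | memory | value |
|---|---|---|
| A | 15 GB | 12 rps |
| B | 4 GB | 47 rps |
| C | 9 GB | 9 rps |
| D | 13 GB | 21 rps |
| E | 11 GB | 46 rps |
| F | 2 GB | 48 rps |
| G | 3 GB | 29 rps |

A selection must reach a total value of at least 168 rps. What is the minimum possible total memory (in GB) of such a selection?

20

Subsets with value ≥ 168, sorted by total memory:
- B+E+F+G: memory 20, value 170
- B+C+E+F+G: memory 29, value 179
- B+D+E+F+G: memory 33, value 191
- A+B+E+F+G: memory 35, value 182
Minimum memory: 20 GB.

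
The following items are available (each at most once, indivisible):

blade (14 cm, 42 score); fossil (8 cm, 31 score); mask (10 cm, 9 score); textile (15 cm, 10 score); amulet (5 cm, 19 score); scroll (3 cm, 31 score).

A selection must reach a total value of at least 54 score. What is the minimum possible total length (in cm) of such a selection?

11

Subsets with value ≥ 54, sorted by total length:
- fossil+scroll: length 11, value 62
- fossil+amulet+scroll: length 16, value 81
- blade+scroll: length 17, value 73
Minimum length: 11 cm.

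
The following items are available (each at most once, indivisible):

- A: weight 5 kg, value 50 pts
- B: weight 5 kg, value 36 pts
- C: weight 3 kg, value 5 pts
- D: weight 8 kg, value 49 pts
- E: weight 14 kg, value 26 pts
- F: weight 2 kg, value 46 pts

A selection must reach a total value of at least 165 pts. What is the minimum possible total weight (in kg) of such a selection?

20

Subsets with value ≥ 165, sorted by total weight:
- A+B+D+F: weight 20, value 181
- A+B+C+D+F: weight 23, value 186
Minimum weight: 20 kg.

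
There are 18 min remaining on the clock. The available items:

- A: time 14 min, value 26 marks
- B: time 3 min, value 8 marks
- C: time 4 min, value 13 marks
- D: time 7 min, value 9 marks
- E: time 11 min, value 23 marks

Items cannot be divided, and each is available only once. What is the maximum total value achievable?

44 marks

Check high-value combinations within 18 min:
- B+C+E: time 3+4+11=18, value 8+13+23=44
- A+C: time 14+4=18, value 26+13=39
- C+E: time 4+11=15, value 13+23=36
- A+B: time 14+3=17, value 26+8=34
Best: 44 marks.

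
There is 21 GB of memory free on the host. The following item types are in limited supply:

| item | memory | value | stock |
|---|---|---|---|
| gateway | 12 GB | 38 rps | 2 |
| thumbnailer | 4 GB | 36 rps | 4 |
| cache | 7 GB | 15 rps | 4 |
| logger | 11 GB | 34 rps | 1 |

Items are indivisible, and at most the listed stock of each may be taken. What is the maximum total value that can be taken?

144 rps

Top feasible selections:
- 4×thumbnailer: memory 16, value 144
- 3×thumbnailer + 1×cache: memory 19, value 123
- 1×gateway + 2×thumbnailer: memory 20, value 110
- 3×thumbnailer: memory 12, value 108
Best: 144 rps.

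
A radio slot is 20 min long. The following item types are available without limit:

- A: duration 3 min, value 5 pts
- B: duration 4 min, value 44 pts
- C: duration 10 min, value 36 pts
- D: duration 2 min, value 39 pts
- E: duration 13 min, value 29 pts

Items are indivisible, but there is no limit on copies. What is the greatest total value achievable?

390 pts

Best value-per-unit is D at 39/2, and filling with it alone uses duration 10×2=20. No mix of the others beats 10×39 = 390.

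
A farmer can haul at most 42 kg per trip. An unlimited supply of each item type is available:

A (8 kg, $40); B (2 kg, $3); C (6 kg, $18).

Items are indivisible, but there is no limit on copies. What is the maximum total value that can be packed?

Best value-per-unit is A at 40/8; filling with it alone gives 5×40 = 200.
Optimal mix: 5×A + 1×B → weight 42, value 203.

$203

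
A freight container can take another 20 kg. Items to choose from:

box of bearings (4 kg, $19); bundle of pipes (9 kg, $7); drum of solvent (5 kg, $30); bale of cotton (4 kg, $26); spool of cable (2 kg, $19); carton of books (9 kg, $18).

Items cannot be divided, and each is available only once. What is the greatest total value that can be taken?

Check high-value combinations within 20 kg:
- box of bearings+drum of solvent+bale of cotton+spool of cable: weight 4+5+4+2=15, value 19+30+26+19=94
- drum of solvent+bale of cotton+spool of cable+carton of books: weight 5+4+2+9=20, value 30+26+19+18=93
- box of bearings+drum of solvent+spool of cable+carton of books: weight 4+5+2+9=20, value 19+30+19+18=86
- box of bearings+bale of cotton+spool of cable+carton of books: weight 4+4+2+9=19, value 19+26+19+18=82
- bundle of pipes+drum of solvent+bale of cotton+spool of cable: weight 9+5+4+2=20, value 7+30+26+19=82
Best: $94.

$94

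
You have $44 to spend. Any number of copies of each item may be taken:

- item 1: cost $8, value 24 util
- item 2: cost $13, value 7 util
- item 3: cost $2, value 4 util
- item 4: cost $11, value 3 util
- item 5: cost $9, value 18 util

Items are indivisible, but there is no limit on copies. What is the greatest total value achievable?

128 util

Best value-per-unit is item 1 at 24/8; filling with it alone gives 5×24 = 120.
Optimal mix: 5×item 1 + 2×item 3 → cost 44, value 128.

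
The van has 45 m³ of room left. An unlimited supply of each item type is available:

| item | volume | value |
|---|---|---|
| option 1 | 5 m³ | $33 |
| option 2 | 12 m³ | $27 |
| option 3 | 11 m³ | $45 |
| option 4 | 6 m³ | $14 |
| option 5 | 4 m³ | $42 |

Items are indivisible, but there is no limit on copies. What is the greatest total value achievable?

Best value-per-unit is option 5 at 42/4, and filling with it alone uses volume 11×4=44. No mix of the others beats 11×42 = 462.

$462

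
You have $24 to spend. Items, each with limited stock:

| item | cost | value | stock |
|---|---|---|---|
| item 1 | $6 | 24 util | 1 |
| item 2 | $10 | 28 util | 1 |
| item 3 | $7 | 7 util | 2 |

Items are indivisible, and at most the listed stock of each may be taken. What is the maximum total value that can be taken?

59 util

Top feasible selections:
- 1×item 1 + 1×item 2 + 1×item 3: cost 23, value 59
- 1×item 1 + 1×item 2: cost 16, value 52
Best: 59 util.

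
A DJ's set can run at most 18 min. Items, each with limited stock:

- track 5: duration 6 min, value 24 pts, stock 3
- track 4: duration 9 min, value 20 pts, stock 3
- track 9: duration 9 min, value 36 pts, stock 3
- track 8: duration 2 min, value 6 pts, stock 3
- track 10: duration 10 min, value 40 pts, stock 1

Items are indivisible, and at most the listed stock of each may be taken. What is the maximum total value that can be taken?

72 pts

Top feasible selections:
- 2×track 9: duration 18, value 72
- 3×track 5: duration 18, value 72
- 1×track 5 + 1×track 8 + 1×track 10: duration 18, value 70
- 1×track 5 + 1×track 9 + 1×track 8: duration 17, value 66
Best: 72 pts.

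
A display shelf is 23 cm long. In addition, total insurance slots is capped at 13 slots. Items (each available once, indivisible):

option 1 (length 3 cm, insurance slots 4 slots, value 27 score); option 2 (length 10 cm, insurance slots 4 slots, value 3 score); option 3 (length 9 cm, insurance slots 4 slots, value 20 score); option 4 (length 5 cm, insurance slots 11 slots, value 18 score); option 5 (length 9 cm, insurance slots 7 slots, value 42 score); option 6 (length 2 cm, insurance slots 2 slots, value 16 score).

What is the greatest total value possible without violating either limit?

Feasible sets respecting both limits:
- option 1+option 5+option 6: length 14, insurance slots 13, value 85
- option 3+option 5+option 6: length 20, insurance slots 13, value 78
- option 1+option 5: length 12, insurance slots 11, value 69
- option 1+option 3+option 6: length 14, insurance slots 10, value 63
Best: 85 score.

85 score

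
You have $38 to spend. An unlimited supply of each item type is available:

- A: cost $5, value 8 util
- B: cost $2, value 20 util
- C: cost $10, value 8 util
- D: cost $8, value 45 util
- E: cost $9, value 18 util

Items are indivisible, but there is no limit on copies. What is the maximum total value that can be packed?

Best value-per-unit is B at 20/2, and filling with it alone uses cost 19×2=38. No mix of the others beats 19×20 = 380.

380 util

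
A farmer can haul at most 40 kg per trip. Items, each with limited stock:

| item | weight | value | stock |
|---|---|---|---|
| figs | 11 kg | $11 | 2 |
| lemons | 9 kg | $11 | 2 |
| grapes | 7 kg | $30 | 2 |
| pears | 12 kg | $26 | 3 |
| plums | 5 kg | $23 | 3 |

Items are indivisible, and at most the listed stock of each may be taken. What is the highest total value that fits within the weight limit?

$140

Top feasible selections:
- 1×lemons + 2×grapes + 3×plums: weight 38, value 140
- 1×figs + 2×grapes + 3×plums: weight 40, value 140
- 2×grapes + 1×pears + 2×plums: weight 36, value 132
Best: $140.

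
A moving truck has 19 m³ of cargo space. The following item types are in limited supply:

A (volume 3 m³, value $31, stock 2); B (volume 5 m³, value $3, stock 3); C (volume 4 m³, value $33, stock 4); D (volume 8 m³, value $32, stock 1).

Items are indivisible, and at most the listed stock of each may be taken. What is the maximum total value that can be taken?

$163

Best selections within volume 19 and stock limits:
- 1×A + 4×C: volume 19, value 163
- 2×A + 3×C: volume 18, value 161
- 4×C: volume 16, value 132
- 2×A + 1×B + 2×C: volume 19, value 131
Best: $163.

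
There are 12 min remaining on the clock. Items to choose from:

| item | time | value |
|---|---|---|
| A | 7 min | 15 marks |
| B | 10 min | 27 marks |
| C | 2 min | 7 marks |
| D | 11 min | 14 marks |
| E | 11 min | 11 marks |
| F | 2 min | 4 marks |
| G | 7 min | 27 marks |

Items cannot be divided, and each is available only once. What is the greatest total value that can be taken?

Check high-value combinations within 12 min:
- C+F+G: time 2+2+7=11, value 7+4+27=38
- C+G: time 2+7=9, value 7+27=34
- B+C: time 10+2=12, value 27+7=34
- F+G: time 2+7=9, value 4+27=31
- B+F: time 10+2=12, value 27+4=31
Best: 38 marks.

38 marks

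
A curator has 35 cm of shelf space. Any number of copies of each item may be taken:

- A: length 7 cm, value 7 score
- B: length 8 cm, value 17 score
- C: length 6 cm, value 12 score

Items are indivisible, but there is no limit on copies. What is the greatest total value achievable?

Best value-per-unit is B at 17/8; filling with it alone gives 4×17 = 68.
Optimal mix: 2×B + 3×C → length 34, value 70.

70 score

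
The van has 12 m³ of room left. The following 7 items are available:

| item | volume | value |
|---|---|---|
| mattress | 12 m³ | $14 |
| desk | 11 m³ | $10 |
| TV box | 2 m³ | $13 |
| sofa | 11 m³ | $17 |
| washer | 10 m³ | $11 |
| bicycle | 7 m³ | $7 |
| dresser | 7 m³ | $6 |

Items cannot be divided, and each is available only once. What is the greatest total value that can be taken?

Check high-value combinations within 12 m³:
- TV box+washer: volume 2+10=12, value 13+11=24
- TV box+bicycle: volume 2+7=9, value 13+7=20
- TV box+dresser: volume 2+7=9, value 13+6=19
- sofa: volume 11, value 17
Best: $24.

$24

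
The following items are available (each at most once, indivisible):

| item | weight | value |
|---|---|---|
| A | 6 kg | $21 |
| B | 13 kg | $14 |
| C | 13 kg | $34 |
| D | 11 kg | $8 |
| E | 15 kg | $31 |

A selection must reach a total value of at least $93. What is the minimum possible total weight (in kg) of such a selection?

45

Subsets with value ≥ 93, sorted by total weight:
- A+C+D+E: weight 45, value 94
- A+B+C+E: weight 47, value 100
- A+B+C+D+E: weight 58, value 108
Minimum weight: 45 kg.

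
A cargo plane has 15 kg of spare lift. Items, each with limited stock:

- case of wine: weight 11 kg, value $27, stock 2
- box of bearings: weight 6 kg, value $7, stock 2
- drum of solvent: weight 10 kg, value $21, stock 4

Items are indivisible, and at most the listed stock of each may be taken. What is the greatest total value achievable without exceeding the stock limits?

Best selections within weight 15 and stock limits:
- 1×case of wine: weight 11, value 27
- 1×drum of solvent: weight 10, value 21
- 2×box of bearings: weight 12, value 14
Best: $27.

$27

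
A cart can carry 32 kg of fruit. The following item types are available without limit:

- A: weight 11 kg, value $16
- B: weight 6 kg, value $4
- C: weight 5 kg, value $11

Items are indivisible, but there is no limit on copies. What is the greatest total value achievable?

$66

Best value-per-unit is C at 11/5, and filling with it alone uses weight 6×5=30. No mix of the others beats 6×11 = 66.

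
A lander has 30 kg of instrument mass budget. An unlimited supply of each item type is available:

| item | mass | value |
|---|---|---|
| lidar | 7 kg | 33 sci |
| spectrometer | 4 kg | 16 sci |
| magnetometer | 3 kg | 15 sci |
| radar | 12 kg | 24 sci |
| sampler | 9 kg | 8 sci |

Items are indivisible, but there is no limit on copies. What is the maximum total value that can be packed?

Best value-per-unit is magnetometer at 15/3, and filling with it alone uses mass 10×3=30. No mix of the others beats 10×15 = 150.

150 sci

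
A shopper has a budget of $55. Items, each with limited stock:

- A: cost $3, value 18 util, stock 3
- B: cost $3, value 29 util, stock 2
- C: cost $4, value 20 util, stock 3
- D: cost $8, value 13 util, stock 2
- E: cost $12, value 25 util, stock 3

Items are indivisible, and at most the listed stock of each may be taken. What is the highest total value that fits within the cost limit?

223 util

Top feasible selections:
- 3×A + 2×B + 3×C + 2×D + 1×E: cost 55, value 223
- 3×A + 2×B + 3×C + 2×E: cost 51, value 222
Best: 223 util.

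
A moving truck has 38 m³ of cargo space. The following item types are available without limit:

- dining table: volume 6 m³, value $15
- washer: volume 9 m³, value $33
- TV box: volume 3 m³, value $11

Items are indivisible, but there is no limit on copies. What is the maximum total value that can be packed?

$132

Best value-per-unit is washer at 33/9, and filling with it alone uses volume 4×9=36. No mix of the others beats 4×33 = 132.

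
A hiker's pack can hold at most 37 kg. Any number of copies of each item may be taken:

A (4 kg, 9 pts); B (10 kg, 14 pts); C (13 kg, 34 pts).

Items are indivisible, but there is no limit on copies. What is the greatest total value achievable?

Best value-per-unit is C at 34/13; filling with it alone gives 2×34 = 68.
Optimal mix: 6×A + 1×C → weight 37, value 88.

88 pts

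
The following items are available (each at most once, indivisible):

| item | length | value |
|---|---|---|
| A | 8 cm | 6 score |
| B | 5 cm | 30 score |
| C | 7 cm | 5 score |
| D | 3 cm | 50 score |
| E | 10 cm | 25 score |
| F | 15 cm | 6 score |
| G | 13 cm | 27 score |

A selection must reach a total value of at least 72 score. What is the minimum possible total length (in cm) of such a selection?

Subsets with value ≥ 72, sorted by total length:
- B+D: length 8, value 80
- D+E: length 13, value 75
Minimum length: 8 cm.

8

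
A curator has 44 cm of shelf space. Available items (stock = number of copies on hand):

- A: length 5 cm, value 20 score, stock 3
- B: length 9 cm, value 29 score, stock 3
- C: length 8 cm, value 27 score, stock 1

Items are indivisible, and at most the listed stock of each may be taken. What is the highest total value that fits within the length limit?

Best selections within length 44 and stock limits:
- 3×A + 3×B: length 42, value 147
- 3×A + 2×B + 1×C: length 41, value 145
- 1×A + 3×B + 1×C: length 40, value 134
Best: 147 score.

147 score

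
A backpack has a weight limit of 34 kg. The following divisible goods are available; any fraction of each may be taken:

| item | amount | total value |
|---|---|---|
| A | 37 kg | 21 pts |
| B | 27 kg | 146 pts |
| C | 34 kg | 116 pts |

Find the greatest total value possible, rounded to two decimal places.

169.88

Take in order of value per unit:
- B (146/27 per unit): all 27 → value 146, running total 146.00
- C (116/34 per unit): 7 of 34 → value 7×116/34 = 23.8824, running total 169.88
Total 169.88.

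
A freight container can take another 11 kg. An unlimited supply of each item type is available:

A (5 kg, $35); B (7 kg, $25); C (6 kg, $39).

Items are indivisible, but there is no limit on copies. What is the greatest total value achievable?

Best value-per-unit is A at 35/5; filling with it alone gives 2×35 = 70.
Optimal mix: 1×A + 1×C → weight 11, value 74.

$74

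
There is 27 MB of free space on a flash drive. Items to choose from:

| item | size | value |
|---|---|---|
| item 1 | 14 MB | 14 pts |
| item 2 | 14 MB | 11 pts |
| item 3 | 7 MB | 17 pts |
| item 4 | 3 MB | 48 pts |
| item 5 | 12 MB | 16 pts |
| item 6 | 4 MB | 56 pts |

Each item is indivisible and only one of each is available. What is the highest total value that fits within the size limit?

This is a 0/1 knapsack; check combinations near the capacity.
- item 3+item 4+item 5+item 6: size 7+3+12+4=26, value 17+48+16+56=137
- item 3+item 4+item 6: size 7+3+4=14, value 17+48+56=121
- item 4+item 5+item 6: size 3+12+4=19, value 48+16+56=120
- item 1+item 4+item 6: size 14+3+4=21, value 14+48+56=118
Best: 137 pts.

137 pts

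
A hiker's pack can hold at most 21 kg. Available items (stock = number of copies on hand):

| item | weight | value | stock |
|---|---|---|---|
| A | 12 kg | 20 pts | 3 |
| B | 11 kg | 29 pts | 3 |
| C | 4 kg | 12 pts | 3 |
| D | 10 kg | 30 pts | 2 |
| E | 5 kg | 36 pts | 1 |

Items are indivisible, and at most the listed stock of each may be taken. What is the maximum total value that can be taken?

Top feasible selections:
- 1×C + 1×D + 1×E: weight 19, value 78
- 1×B + 1×C + 1×E: weight 20, value 77
Best: 78 pts.

78 pts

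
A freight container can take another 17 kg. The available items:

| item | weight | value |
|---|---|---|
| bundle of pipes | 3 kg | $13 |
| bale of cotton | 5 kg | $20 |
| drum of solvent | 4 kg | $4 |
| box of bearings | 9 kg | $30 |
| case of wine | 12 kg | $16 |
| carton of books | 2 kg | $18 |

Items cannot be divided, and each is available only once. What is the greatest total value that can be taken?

Check high-value combinations within 17 kg:
- bale of cotton+box of bearings+carton of books: weight 5+9+2=16, value 20+30+18=68
- bundle of pipes+bale of cotton+box of bearings: weight 3+5+9=17, value 13+20+30=63
- bundle of pipes+box of bearings+carton of books: weight 3+9+2=14, value 13+30+18=61
- bundle of pipes+bale of cotton+drum of solvent+carton of books: weight 3+5+4+2=14, value 13+20+4+18=55
- drum of solvent+box of bearings+carton of books: weight 4+9+2=15, value 4+30+18=52
Best: $68.

$68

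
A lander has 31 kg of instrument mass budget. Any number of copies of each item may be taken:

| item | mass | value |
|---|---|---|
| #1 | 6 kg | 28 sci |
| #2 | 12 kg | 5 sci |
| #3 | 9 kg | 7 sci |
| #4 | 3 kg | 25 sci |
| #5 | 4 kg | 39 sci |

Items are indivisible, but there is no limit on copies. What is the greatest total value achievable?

298 sci

Best value-per-unit is #5 at 39/4; filling with it alone gives 7×39 = 273.
Optimal mix: 1×#4 + 7×#5 → mass 31, value 298.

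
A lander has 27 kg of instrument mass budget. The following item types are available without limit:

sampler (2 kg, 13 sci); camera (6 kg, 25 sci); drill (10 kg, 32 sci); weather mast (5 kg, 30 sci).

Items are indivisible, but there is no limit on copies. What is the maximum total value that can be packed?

Best value-per-unit is sampler at 13/2; filling with it alone gives 13×13 = 169.
Optimal mix: 11×sampler + 1×weather mast → mass 27, value 173.

173 sci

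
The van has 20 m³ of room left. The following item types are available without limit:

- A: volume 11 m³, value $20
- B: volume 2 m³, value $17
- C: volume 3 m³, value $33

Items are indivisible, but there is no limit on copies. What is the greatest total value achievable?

$215

Best value-per-unit is C at 33/3; filling with it alone gives 6×33 = 198.
Optimal mix: 1×B + 6×C → volume 20, value 215.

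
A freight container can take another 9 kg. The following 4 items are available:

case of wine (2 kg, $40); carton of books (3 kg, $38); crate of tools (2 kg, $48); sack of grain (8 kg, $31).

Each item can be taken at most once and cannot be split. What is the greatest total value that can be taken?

This is a 0/1 knapsack; check combinations near the capacity.
- case of wine+carton of books+crate of tools: weight 2+3+2=7, value 40+38+48=126
- case of wine+crate of tools: weight 2+2=4, value 40+48=88
- carton of books+crate of tools: weight 3+2=5, value 38+48=86
Best: $126.

$126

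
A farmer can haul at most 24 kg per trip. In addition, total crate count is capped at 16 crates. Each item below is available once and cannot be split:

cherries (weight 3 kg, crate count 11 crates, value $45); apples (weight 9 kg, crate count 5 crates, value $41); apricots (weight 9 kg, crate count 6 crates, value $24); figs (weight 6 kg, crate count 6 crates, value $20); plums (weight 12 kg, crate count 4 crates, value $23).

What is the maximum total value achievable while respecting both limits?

$86

Feasible sets respecting both limits:
- cherries+apples: weight 12, crate count 16, value 86
- cherries+plums: weight 15, crate count 15, value 68
- apples+apricots: weight 18, crate count 11, value 65
Best: $86.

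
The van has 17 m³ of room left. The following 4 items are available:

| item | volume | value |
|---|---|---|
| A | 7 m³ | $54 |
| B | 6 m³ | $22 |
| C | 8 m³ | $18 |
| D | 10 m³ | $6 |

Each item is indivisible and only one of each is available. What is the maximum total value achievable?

$76

Check high-value combinations within 17 m³:
- A+B: volume 7+6=13, value 54+22=76
- A+C: volume 7+8=15, value 54+18=72
- A+D: volume 7+10=17, value 54+6=60
- A: volume 7, value 54
- B+C: volume 6+8=14, value 22+18=40
Best: $76.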